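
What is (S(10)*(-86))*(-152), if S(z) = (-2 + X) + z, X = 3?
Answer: 143792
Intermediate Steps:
S(z) = 1 + z (S(z) = (-2 + 3) + z = 1 + z)
(S(10)*(-86))*(-152) = ((1 + 10)*(-86))*(-152) = (11*(-86))*(-152) = -946*(-152) = 143792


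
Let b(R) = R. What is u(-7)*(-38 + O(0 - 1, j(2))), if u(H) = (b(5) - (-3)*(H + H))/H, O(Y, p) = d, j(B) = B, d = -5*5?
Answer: -333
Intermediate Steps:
d = -25
O(Y, p) = -25
u(H) = (5 + 6*H)/H (u(H) = (5 - (-3)*(H + H))/H = (5 - (-3)*2*H)/H = (5 - (-6)*H)/H = (5 + 6*H)/H)
u(-7)*(-38 + O(0 - 1, j(2))) = (6 + 5/(-7))*(-38 - 25) = (6 + 5*(-1/7))*(-63) = (6 - 5/7)*(-63) = (37/7)*(-63) = -333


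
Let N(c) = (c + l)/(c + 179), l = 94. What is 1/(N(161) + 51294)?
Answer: 4/205179 ≈ 1.9495e-5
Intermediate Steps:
N(c) = (94 + c)/(179 + c) (N(c) = (c + 94)/(c + 179) = (94 + c)/(179 + c))
1/(N(161) + 51294) = 1/((94 + 161)/(179 + 161) + 51294) = 1/(255/340 + 51294) = 1/((1/340)*255 + 51294) = 1/(3/4 + 51294) = 1/(205179/4) = 4/205179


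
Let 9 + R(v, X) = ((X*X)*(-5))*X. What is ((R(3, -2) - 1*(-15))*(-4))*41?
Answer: -7544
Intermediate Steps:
R(v, X) = -9 - 5*X³ (R(v, X) = -9 + ((X*X)*(-5))*X = -9 + (X²*(-5))*X = -9 + (-5*X²)*X = -9 - 5*X³)
((R(3, -2) - 1*(-15))*(-4))*41 = (((-9 - 5*(-2)³) - 1*(-15))*(-4))*41 = (((-9 - 5*(-8)) + 15)*(-4))*41 = (((-9 + 40) + 15)*(-4))*41 = ((31 + 15)*(-4))*41 = (46*(-4))*41 = -184*41 = -7544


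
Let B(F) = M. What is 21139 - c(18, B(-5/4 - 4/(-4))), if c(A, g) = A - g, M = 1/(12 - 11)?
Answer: 21122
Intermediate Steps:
M = 1 (M = 1/1 = 1)
B(F) = 1
21139 - c(18, B(-5/4 - 4/(-4))) = 21139 - (18 - 1*1) = 21139 - (18 - 1) = 21139 - 1*17 = 21139 - 17 = 21122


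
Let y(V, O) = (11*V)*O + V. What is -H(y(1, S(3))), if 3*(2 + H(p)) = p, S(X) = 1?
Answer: -2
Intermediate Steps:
y(V, O) = V + 11*O*V (y(V, O) = 11*O*V + V = V + 11*O*V)
H(p) = -2 + p/3
-H(y(1, S(3))) = -(-2 + (1*(1 + 11*1))/3) = -(-2 + (1*(1 + 11))/3) = -(-2 + (1*12)/3) = -(-2 + (1/3)*12) = -(-2 + 4) = -1*2 = -2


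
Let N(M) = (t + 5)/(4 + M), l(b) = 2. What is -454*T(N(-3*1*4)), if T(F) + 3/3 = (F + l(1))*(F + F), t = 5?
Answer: 5221/4 ≈ 1305.3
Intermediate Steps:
N(M) = 10/(4 + M) (N(M) = (5 + 5)/(4 + M) = 10/(4 + M))
T(F) = -1 + 2*F*(2 + F) (T(F) = -1 + (F + 2)*(F + F) = -1 + (2 + F)*(2*F) = -1 + 2*F*(2 + F))
-454*T(N(-3*1*4)) = -454*(-1 + 2*(10/(4 - 3*1*4))**2 + 4*(10/(4 - 3*1*4))) = -454*(-1 + 2*(10/(4 - 3*4))**2 + 4*(10/(4 - 3*4))) = -454*(-1 + 2*(10/(4 - 12))**2 + 4*(10/(4 - 12))) = -454*(-1 + 2*(10/(-8))**2 + 4*(10/(-8))) = -454*(-1 + 2*(10*(-1/8))**2 + 4*(10*(-1/8))) = -454*(-1 + 2*(-5/4)**2 + 4*(-5/4)) = -454*(-1 + 2*(25/16) - 5) = -454*(-1 + 25/8 - 5) = -454*(-23/8) = 5221/4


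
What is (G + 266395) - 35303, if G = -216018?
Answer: 15074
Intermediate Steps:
(G + 266395) - 35303 = (-216018 + 266395) - 35303 = 50377 - 35303 = 15074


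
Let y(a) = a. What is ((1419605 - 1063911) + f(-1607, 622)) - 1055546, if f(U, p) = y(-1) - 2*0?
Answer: -699853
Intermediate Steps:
f(U, p) = -1 (f(U, p) = -1 - 2*0 = -1 + 0 = -1)
((1419605 - 1063911) + f(-1607, 622)) - 1055546 = ((1419605 - 1063911) - 1) - 1055546 = (355694 - 1) - 1055546 = 355693 - 1055546 = -699853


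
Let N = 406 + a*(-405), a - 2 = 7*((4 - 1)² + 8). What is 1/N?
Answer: -1/48599 ≈ -2.0577e-5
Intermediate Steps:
a = 121 (a = 2 + 7*((4 - 1)² + 8) = 2 + 7*(3² + 8) = 2 + 7*(9 + 8) = 2 + 7*17 = 2 + 119 = 121)
N = -48599 (N = 406 + 121*(-405) = 406 - 49005 = -48599)
1/N = 1/(-48599) = -1/48599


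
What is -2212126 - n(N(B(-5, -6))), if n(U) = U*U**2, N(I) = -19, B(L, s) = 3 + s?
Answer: -2205267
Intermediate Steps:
n(U) = U**3
-2212126 - n(N(B(-5, -6))) = -2212126 - 1*(-19)**3 = -2212126 - 1*(-6859) = -2212126 + 6859 = -2205267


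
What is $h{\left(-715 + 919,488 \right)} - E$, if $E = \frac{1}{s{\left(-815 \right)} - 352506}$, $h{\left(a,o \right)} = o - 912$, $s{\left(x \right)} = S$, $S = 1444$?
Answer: $- \frac{148850287}{351062} \approx -424.0$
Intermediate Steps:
$s{\left(x \right)} = 1444$
$h{\left(a,o \right)} = -912 + o$ ($h{\left(a,o \right)} = o - 912 = -912 + o$)
$E = - \frac{1}{351062}$ ($E = \frac{1}{1444 - 352506} = \frac{1}{-351062} = - \frac{1}{351062} \approx -2.8485 \cdot 10^{-6}$)
$h{\left(-715 + 919,488 \right)} - E = \left(-912 + 488\right) - - \frac{1}{351062} = -424 + \frac{1}{351062} = - \frac{148850287}{351062}$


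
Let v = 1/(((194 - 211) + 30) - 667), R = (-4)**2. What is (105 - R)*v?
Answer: -89/654 ≈ -0.13609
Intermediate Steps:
R = 16
v = -1/654 (v = 1/((-17 + 30) - 667) = 1/(13 - 667) = 1/(-654) = -1/654 ≈ -0.0015291)
(105 - R)*v = (105 - 1*16)*(-1/654) = (105 - 16)*(-1/654) = 89*(-1/654) = -89/654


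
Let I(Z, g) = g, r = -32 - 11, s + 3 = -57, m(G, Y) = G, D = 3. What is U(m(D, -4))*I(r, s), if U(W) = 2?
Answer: -120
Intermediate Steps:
s = -60 (s = -3 - 57 = -60)
r = -43
U(m(D, -4))*I(r, s) = 2*(-60) = -120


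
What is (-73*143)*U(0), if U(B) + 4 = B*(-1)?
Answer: 41756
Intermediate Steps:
U(B) = -4 - B (U(B) = -4 + B*(-1) = -4 - B)
(-73*143)*U(0) = (-73*143)*(-4 - 1*0) = -10439*(-4 + 0) = -10439*(-4) = 41756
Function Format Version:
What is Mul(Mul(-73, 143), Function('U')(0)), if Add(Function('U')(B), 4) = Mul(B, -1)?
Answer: 41756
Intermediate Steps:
Function('U')(B) = Add(-4, Mul(-1, B)) (Function('U')(B) = Add(-4, Mul(B, -1)) = Add(-4, Mul(-1, B)))
Mul(Mul(-73, 143), Function('U')(0)) = Mul(Mul(-73, 143), Add(-4, Mul(-1, 0))) = Mul(-10439, Add(-4, 0)) = Mul(-10439, -4) = 41756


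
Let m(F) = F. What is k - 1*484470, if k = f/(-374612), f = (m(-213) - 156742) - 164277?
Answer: -2668940506/5509 ≈ -4.8447e+5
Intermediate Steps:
f = -321232 (f = (-213 - 156742) - 164277 = -156955 - 164277 = -321232)
k = 4724/5509 (k = -321232/(-374612) = -321232*(-1/374612) = 4724/5509 ≈ 0.85751)
k - 1*484470 = 4724/5509 - 1*484470 = 4724/5509 - 484470 = -2668940506/5509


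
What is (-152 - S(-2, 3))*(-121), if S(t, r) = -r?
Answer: 18029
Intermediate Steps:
(-152 - S(-2, 3))*(-121) = (-152 - (-1)*3)*(-121) = (-152 - 1*(-3))*(-121) = (-152 + 3)*(-121) = -149*(-121) = 18029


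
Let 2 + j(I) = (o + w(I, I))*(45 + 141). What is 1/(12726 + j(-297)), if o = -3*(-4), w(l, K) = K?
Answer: -1/40286 ≈ -2.4823e-5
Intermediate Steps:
o = 12
j(I) = 2230 + 186*I (j(I) = -2 + (12 + I)*(45 + 141) = -2 + (12 + I)*186 = -2 + (2232 + 186*I) = 2230 + 186*I)
1/(12726 + j(-297)) = 1/(12726 + (2230 + 186*(-297))) = 1/(12726 + (2230 - 55242)) = 1/(12726 - 53012) = 1/(-40286) = -1/40286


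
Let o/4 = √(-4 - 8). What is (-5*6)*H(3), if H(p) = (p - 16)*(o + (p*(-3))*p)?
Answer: -10530 + 3120*I*√3 ≈ -10530.0 + 5404.0*I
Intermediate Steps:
o = 8*I*√3 (o = 4*√(-4 - 8) = 4*√(-12) = 4*(2*I*√3) = 8*I*√3 ≈ 13.856*I)
H(p) = (-16 + p)*(-3*p² + 8*I*√3) (H(p) = (p - 16)*(8*I*√3 + (p*(-3))*p) = (-16 + p)*(8*I*√3 + (-3*p)*p) = (-16 + p)*(8*I*√3 - 3*p²) = (-16 + p)*(-3*p² + 8*I*√3))
(-5*6)*H(3) = (-5*6)*(-3*3³ + 48*3² - 128*I*√3 + 8*I*3*√3) = -30*(-3*27 + 48*9 - 128*I*√3 + 24*I*√3) = -30*(-81 + 432 - 128*I*√3 + 24*I*√3) = -30*(351 - 104*I*√3) = -10530 + 3120*I*√3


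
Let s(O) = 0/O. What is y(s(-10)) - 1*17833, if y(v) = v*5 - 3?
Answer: -17836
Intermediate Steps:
s(O) = 0
y(v) = -3 + 5*v (y(v) = 5*v - 3 = -3 + 5*v)
y(s(-10)) - 1*17833 = (-3 + 5*0) - 1*17833 = (-3 + 0) - 17833 = -3 - 17833 = -17836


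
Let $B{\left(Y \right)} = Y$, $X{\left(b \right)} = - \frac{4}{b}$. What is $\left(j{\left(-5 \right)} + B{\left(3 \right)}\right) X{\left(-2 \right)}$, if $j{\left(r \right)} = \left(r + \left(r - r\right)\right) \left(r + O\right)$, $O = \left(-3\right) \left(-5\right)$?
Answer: $-94$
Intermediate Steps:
$O = 15$
$j{\left(r \right)} = r \left(15 + r\right)$ ($j{\left(r \right)} = \left(r + \left(r - r\right)\right) \left(r + 15\right) = \left(r + 0\right) \left(15 + r\right) = r \left(15 + r\right)$)
$\left(j{\left(-5 \right)} + B{\left(3 \right)}\right) X{\left(-2 \right)} = \left(- 5 \left(15 - 5\right) + 3\right) \left(- \frac{4}{-2}\right) = \left(\left(-5\right) 10 + 3\right) \left(\left(-4\right) \left(- \frac{1}{2}\right)\right) = \left(-50 + 3\right) 2 = \left(-47\right) 2 = -94$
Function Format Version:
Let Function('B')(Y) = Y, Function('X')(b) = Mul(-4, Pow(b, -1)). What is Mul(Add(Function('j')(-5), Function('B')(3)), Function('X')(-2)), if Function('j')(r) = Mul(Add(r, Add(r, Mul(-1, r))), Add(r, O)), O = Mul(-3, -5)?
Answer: -94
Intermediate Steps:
O = 15
Function('j')(r) = Mul(r, Add(15, r)) (Function('j')(r) = Mul(Add(r, Add(r, Mul(-1, r))), Add(r, 15)) = Mul(Add(r, 0), Add(15, r)) = Mul(r, Add(15, r)))
Mul(Add(Function('j')(-5), Function('B')(3)), Function('X')(-2)) = Mul(Add(Mul(-5, Add(15, -5)), 3), Mul(-4, Pow(-2, -1))) = Mul(Add(Mul(-5, 10), 3), Mul(-4, Rational(-1, 2))) = Mul(Add(-50, 3), 2) = Mul(-47, 2) = -94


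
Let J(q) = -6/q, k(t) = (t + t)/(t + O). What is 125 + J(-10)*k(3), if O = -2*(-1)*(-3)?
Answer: 619/5 ≈ 123.80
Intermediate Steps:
O = -6 (O = 2*(-3) = -6)
k(t) = 2*t/(-6 + t) (k(t) = (t + t)/(t - 6) = (2*t)/(-6 + t) = 2*t/(-6 + t))
125 + J(-10)*k(3) = 125 + (-6/(-10))*(2*3/(-6 + 3)) = 125 + (-6*(-⅒))*(2*3/(-3)) = 125 + 3*(2*3*(-⅓))/5 = 125 + (⅗)*(-2) = 125 - 6/5 = 619/5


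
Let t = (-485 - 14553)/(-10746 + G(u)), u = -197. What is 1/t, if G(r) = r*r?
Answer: -28063/15038 ≈ -1.8661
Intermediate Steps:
G(r) = r²
t = -15038/28063 (t = (-485 - 14553)/(-10746 + (-197)²) = -15038/(-10746 + 38809) = -15038/28063 ≈ -0.53587)
1/t = 1/(-15038/28063) = -28063/15038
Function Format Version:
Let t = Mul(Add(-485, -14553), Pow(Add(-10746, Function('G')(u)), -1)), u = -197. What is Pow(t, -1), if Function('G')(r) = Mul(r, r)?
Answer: Rational(-28063, 15038) ≈ -1.8661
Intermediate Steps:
Function('G')(r) = Pow(r, 2)
t = Rational(-15038, 28063) (t = Mul(Add(-485, -14553), Pow(Add(-10746, Pow(-197, 2)), -1)) = Mul(-15038, Pow(Add(-10746, 38809), -1)) = Mul(-15038, Pow(28063, -1)) = Mul(-15038, Rational(1, 28063)) = Rational(-15038, 28063) ≈ -0.53587)
Pow(t, -1) = Pow(Rational(-15038, 28063), -1) = Rational(-28063, 15038)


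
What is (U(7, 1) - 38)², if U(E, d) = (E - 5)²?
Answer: 1156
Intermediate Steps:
U(E, d) = (-5 + E)²
(U(7, 1) - 38)² = ((-5 + 7)² - 38)² = (2² - 38)² = (4 - 38)² = (-34)² = 1156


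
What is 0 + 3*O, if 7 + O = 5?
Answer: -6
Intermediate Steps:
O = -2 (O = -7 + 5 = -2)
0 + 3*O = 0 + 3*(-2) = 0 - 6 = -6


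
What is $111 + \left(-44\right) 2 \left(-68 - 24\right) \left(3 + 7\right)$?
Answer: $81071$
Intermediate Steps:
$111 + \left(-44\right) 2 \left(-68 - 24\right) \left(3 + 7\right) = 111 - 88 \left(\left(-92\right) 10\right) = 111 - -80960 = 111 + 80960 = 81071$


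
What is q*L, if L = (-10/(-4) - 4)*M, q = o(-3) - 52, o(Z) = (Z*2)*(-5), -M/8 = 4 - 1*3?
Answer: -264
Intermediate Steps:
M = -8 (M = -8*(4 - 1*3) = -8*(4 - 3) = -8*1 = -8)
o(Z) = -10*Z (o(Z) = (2*Z)*(-5) = -10*Z)
q = -22 (q = -10*(-3) - 52 = 30 - 52 = -22)
L = 12 (L = (-10/(-4) - 4)*(-8) = (-10*(-1/4) - 4)*(-8) = (5/2 - 4)*(-8) = -3/2*(-8) = 12)
q*L = -22*12 = -264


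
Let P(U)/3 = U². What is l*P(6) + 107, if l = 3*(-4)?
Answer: -1189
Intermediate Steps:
P(U) = 3*U²
l = -12
l*P(6) + 107 = -36*6² + 107 = -36*36 + 107 = -12*108 + 107 = -1296 + 107 = -1189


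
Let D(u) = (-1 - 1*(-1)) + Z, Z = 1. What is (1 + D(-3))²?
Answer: 4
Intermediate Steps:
D(u) = 1 (D(u) = (-1 - 1*(-1)) + 1 = (-1 + 1) + 1 = 0 + 1 = 1)
(1 + D(-3))² = (1 + 1)² = 2² = 4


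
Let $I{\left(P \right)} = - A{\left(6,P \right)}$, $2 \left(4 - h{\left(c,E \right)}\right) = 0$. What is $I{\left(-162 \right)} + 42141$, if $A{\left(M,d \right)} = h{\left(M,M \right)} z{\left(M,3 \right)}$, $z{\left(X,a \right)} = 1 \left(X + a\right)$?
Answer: $42105$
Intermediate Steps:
$z{\left(X,a \right)} = X + a$
$h{\left(c,E \right)} = 4$ ($h{\left(c,E \right)} = 4 - 0 = 4 + 0 = 4$)
$A{\left(M,d \right)} = 12 + 4 M$ ($A{\left(M,d \right)} = 4 \left(M + 3\right) = 4 \left(3 + M\right) = 12 + 4 M$)
$I{\left(P \right)} = -36$ ($I{\left(P \right)} = - (12 + 4 \cdot 6) = - (12 + 24) = \left(-1\right) 36 = -36$)
$I{\left(-162 \right)} + 42141 = -36 + 42141 = 42105$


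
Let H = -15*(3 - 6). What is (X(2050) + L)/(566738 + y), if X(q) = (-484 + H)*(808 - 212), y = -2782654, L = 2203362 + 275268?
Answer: -1108493/1107958 ≈ -1.0005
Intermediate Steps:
L = 2478630
H = 45 (H = -15*(-3) = 45)
X(q) = -261644 (X(q) = (-484 + 45)*(808 - 212) = -439*596 = -261644)
(X(2050) + L)/(566738 + y) = (-261644 + 2478630)/(566738 - 2782654) = 2216986/(-2215916) = 2216986*(-1/2215916) = -1108493/1107958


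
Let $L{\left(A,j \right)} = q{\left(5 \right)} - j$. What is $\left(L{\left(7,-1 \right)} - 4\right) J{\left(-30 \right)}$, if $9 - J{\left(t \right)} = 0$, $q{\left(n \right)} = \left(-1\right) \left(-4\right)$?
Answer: $9$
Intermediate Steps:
$q{\left(n \right)} = 4$
$J{\left(t \right)} = 9$ ($J{\left(t \right)} = 9 - 0 = 9 + 0 = 9$)
$L{\left(A,j \right)} = 4 - j$
$\left(L{\left(7,-1 \right)} - 4\right) J{\left(-30 \right)} = \left(\left(4 - -1\right) - 4\right) 9 = \left(\left(4 + 1\right) - 4\right) 9 = \left(5 - 4\right) 9 = 1 \cdot 9 = 9$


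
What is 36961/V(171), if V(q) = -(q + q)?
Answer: -36961/342 ≈ -108.07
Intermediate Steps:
V(q) = -2*q
36961/V(171) = 36961/((-2*171)) = 36961/(-342) = 36961*(-1/342) = -36961/342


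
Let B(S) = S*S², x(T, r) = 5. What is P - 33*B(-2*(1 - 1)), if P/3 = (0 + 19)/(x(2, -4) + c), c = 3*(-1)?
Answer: 57/2 ≈ 28.500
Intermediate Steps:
c = -3
B(S) = S³
P = 57/2 (P = 3*((0 + 19)/(5 - 3)) = 3*(19/2) = 57/2 ≈ 28.500)
P - 33*B(-2*(1 - 1)) = 57/2 - 33*(-8*(1 - 1)³) = 57/2 - 33*(-2*0)³ = 57/2 - 33*0³ = 57/2 - 33*0 = 57/2 + 0 = 57/2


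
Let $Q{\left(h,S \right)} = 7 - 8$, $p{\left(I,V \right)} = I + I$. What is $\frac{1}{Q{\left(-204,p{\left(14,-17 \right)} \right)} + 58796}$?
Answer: $\frac{1}{58795} \approx 1.7008 \cdot 10^{-5}$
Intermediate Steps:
$p{\left(I,V \right)} = 2 I$
$Q{\left(h,S \right)} = -1$
$\frac{1}{Q{\left(-204,p{\left(14,-17 \right)} \right)} + 58796} = \frac{1}{-1 + 58796} = \frac{1}{58795}$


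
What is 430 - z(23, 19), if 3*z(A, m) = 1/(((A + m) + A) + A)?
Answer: 113519/264 ≈ 430.00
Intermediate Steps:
z(A, m) = 1/(3*(m + 3*A)) (z(A, m) = 1/(3*(((A + m) + A) + A)) = 1/(3*((m + 2*A) + A)) = 1/(3*(m + 3*A)))
430 - z(23, 19) = 430 - 1/(3*(19 + 3*23)) = 430 - 1/(3*(19 + 69)) = 430 - 1/(3*88) = 430 - 1*1/264 = 430 - 1/264 = 113519/264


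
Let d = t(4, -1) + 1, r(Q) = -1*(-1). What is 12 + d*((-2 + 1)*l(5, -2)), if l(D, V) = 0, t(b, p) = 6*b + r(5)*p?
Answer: 12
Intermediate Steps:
r(Q) = 1
t(b, p) = p + 6*b (t(b, p) = 6*b + 1*p = 6*b + p = p + 6*b)
d = 24 (d = (-1 + 6*4) + 1 = (-1 + 24) + 1 = 23 + 1 = 24)
12 + d*((-2 + 1)*l(5, -2)) = 12 + 24*((-2 + 1)*0) = 12 + 24*(-1*0) = 12 + 24*0 = 12 + 0 = 12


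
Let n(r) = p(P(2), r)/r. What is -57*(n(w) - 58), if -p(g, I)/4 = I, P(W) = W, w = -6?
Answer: 3534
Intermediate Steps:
p(g, I) = -4*I
n(r) = -4 (n(r) = (-4*r)/r = -4)
-57*(n(w) - 58) = -57*(-4 - 58) = -57*(-62) = 3534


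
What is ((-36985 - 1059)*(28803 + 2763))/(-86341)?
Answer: 1200896904/86341 ≈ 13909.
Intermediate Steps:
((-36985 - 1059)*(28803 + 2763))/(-86341) = -38044*31566*(-1/86341) = -1200896904*(-1/86341) = 1200896904/86341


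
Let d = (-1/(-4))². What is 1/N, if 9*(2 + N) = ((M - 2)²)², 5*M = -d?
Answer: -368640000/65381759 ≈ -5.6383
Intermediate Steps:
d = 1/16 (d = (-1*(-¼))² = (¼)² = 1/16 ≈ 0.062500)
M = -1/80 (M = (-1*1/16)/5 = (⅕)*(-1/16) = -1/80 ≈ -0.012500)
N = -65381759/368640000 (N = -2 + ((-1/80 - 2)²)²/9 = -2 + ((-161/80)²)²/9 = -2 + (25921/6400)²/9 = -2 + (⅑)*(671898241/40960000) = -2 + 671898241/368640000 = -65381759/368640000 ≈ -0.17736)
1/N = 1/(-65381759/368640000) = -368640000/65381759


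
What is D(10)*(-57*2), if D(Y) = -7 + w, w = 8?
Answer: -114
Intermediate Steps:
D(Y) = 1 (D(Y) = -7 + 8 = 1)
D(10)*(-57*2) = 1*(-57*2) = 1*(-114) = -114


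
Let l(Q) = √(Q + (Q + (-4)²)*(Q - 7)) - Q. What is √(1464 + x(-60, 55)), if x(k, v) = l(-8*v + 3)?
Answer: √(1901 + √186487) ≈ 48.299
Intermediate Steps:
l(Q) = √(Q + (-7 + Q)*(16 + Q)) - Q (l(Q) = √(Q + (Q + 16)*(-7 + Q)) - Q = √(Q + (16 + Q)*(-7 + Q)) - Q = √(Q + (-7 + Q)*(16 + Q)) - Q)
x(k, v) = -3 + √(-82 + (3 - 8*v)² - 80*v) + 8*v (x(k, v) = √(-112 + (-8*v + 3)² + 10*(-8*v + 3)) - (-8*v + 3) = √(-112 + (3 - 8*v)² + 10*(3 - 8*v)) - (3 - 8*v) = √(-112 + (3 - 8*v)² + (30 - 80*v)) + (-3 + 8*v) = √(-82 + (3 - 8*v)² - 80*v) + (-3 + 8*v) = -3 + √(-82 + (3 - 8*v)² - 80*v) + 8*v)
√(1464 + x(-60, 55)) = √(1464 + (-3 + √(-73 - 128*55 + 64*55²) + 8*55)) = √(1464 + (-3 + √(-73 - 7040 + 64*3025) + 440)) = √(1464 + (-3 + √(-73 - 7040 + 193600) + 440)) = √(1464 + (-3 + √186487 + 440)) = √(1464 + (437 + √186487)) = √(1901 + √186487)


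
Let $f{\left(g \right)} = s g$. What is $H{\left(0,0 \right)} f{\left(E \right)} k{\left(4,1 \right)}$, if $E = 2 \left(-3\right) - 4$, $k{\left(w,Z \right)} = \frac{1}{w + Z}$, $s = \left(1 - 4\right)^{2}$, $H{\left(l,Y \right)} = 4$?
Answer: $-72$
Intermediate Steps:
$s = 9$ ($s = \left(-3\right)^{2} = 9$)
$k{\left(w,Z \right)} = \frac{1}{Z + w}$
$E = -10$ ($E = -6 - 4 = -10$)
$f{\left(g \right)} = 9 g$
$H{\left(0,0 \right)} f{\left(E \right)} k{\left(4,1 \right)} = \frac{4 \cdot 9 \left(-10\right)}{1 + 4} = \frac{4 \left(-90\right)}{5} = \left(-360\right) \frac{1}{5} = -72$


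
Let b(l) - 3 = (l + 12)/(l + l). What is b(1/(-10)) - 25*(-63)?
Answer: 3037/2 ≈ 1518.5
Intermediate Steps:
b(l) = 3 + (12 + l)/(2*l) (b(l) = 3 + (l + 12)/(l + l) = 3 + (12 + l)/((2*l)) = 3 + (12 + l)*(1/(2*l)) = 3 + (12 + l)/(2*l))
b(1/(-10)) - 25*(-63) = (7/2 + 6/(1/(-10))) - 25*(-63) = (7/2 + 6/(-⅒)) + 1575 = (7/2 + 6*(-10)) + 1575 = (7/2 - 60) + 1575 = -113/2 + 1575 = 3037/2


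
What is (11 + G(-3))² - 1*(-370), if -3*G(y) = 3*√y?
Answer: 488 - 22*I*√3 ≈ 488.0 - 38.105*I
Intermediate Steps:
G(y) = -√y
(11 + G(-3))² - 1*(-370) = (11 - √(-3))² - 1*(-370) = (11 - I*√3)² + 370 = 370 + (11 - I*√3)²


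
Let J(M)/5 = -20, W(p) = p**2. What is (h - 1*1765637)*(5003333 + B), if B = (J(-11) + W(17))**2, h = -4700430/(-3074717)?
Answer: -27356164499855223146/3074717 ≈ -8.8971e+12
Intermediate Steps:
J(M) = -100 (J(M) = 5*(-20) = -100)
h = 4700430/3074717 (h = -4700430*(-1/3074717) = 4700430/3074717 ≈ 1.5287)
B = 35721 (B = (-100 + 17**2)**2 = (-100 + 289)**2 = 189**2 = 35721)
(h - 1*1765637)*(5003333 + B) = (4700430/3074717 - 1*1765637)*(5003333 + 35721) = (4700430/3074717 - 1765637)*5039054 = -5428829399299/3074717*5039054 = -27356164499855223146/3074717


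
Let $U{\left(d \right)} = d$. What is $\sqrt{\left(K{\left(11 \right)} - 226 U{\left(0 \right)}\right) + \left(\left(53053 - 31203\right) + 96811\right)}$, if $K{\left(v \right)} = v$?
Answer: $4 \sqrt{7417} \approx 344.49$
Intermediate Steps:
$\sqrt{\left(K{\left(11 \right)} - 226 U{\left(0 \right)}\right) + \left(\left(53053 - 31203\right) + 96811\right)} = \sqrt{\left(11 - 0\right) + \left(\left(53053 - 31203\right) + 96811\right)} = \sqrt{\left(11 + 0\right) + \left(21850 + 96811\right)} = \sqrt{11 + 118661} = \sqrt{118672} = 4 \sqrt{7417}$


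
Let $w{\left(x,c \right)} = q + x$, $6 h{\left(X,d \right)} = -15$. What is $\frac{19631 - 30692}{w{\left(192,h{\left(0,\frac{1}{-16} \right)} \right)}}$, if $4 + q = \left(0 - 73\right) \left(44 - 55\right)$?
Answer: $- \frac{11061}{991} \approx -11.161$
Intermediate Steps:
$h{\left(X,d \right)} = - \frac{5}{2}$ ($h{\left(X,d \right)} = \frac{1}{6} \left(-15\right) = - \frac{5}{2}$)
$q = 799$ ($q = -4 + \left(0 - 73\right) \left(44 - 55\right) = -4 - -803 = -4 + 803 = 799$)
$w{\left(x,c \right)} = 799 + x$
$\frac{19631 - 30692}{w{\left(192,h{\left(0,\frac{1}{-16} \right)} \right)}} = \frac{19631 - 30692}{799 + 192} = \frac{19631 - 30692}{991} = \left(-11061\right) \frac{1}{991} = - \frac{11061}{991}$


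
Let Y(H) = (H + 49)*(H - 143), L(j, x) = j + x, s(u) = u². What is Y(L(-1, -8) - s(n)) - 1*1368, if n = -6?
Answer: -2120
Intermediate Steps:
Y(H) = (-143 + H)*(49 + H) (Y(H) = (49 + H)*(-143 + H) = (-143 + H)*(49 + H))
Y(L(-1, -8) - s(n)) - 1*1368 = (-7007 + ((-1 - 8) - 1*(-6)²)² - 94*((-1 - 8) - 1*(-6)²)) - 1*1368 = (-7007 + (-9 - 1*36)² - 94*(-9 - 1*36)) - 1368 = (-7007 + (-9 - 36)² - 94*(-9 - 36)) - 1368 = (-7007 + (-45)² - 94*(-45)) - 1368 = (-7007 + 2025 + 4230) - 1368 = -752 - 1368 = -2120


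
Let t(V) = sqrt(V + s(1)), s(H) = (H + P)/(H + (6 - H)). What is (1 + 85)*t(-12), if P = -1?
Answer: 172*I*sqrt(3) ≈ 297.91*I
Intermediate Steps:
s(H) = -1/6 + H/6 (s(H) = (H - 1)/(H + (6 - H)) = (-1 + H)/6 = (-1 + H)*(1/6) = -1/6 + H/6)
t(V) = sqrt(V) (t(V) = sqrt(V + (-1/6 + (1/6)*1)) = sqrt(V + (-1/6 + 1/6)) = sqrt(V + 0) = sqrt(V))
(1 + 85)*t(-12) = (1 + 85)*sqrt(-12) = 86*(2*I*sqrt(3)) = 172*I*sqrt(3)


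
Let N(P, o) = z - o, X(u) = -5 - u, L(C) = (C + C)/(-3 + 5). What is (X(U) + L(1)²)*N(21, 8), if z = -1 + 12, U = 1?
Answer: -15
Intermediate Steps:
L(C) = C (L(C) = (2*C)/2 = (2*C)*(½) = C)
z = 11
N(P, o) = 11 - o
(X(U) + L(1)²)*N(21, 8) = ((-5 - 1*1) + 1²)*(11 - 1*8) = ((-5 - 1) + 1)*(11 - 8) = (-6 + 1)*3 = -5*3 = -15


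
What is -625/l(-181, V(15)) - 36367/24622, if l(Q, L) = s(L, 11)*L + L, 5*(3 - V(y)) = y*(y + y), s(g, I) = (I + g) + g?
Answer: -131986312/86755617 ≈ -1.5214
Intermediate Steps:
s(g, I) = I + 2*g
V(y) = 3 - 2*y²/5 (V(y) = 3 - y*(y + y)/5 = 3 - y*2*y/5 = 3 - 2*y²/5)
l(Q, L) = L + L*(11 + 2*L) (l(Q, L) = (11 + 2*L)*L + L = L*(11 + 2*L) + L = L + L*(11 + 2*L))
-625/l(-181, V(15)) - 36367/24622 = -625*1/(2*(3 - ⅖*15²)*(6 + (3 - ⅖*15²))) - 36367/24622 = -625*1/(2*(3 - ⅖*225)*(6 + (3 - ⅖*225))) - 36367*1/24622 = -625*1/(2*(3 - 90)*(6 + (3 - 90))) - 36367/24622 = -625*(-1/(174*(6 - 87))) - 36367/24622 = -625/(2*(-87)*(-81)) - 36367/24622 = -625/14094 - 36367/24622 = -131986312/86755617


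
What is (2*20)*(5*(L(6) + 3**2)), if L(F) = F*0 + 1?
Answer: 2000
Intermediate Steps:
L(F) = 1 (L(F) = 0 + 1 = 1)
(2*20)*(5*(L(6) + 3**2)) = (2*20)*(5*(1 + 3**2)) = 40*(5*(1 + 9)) = 40*(5*10) = 40*50 = 2000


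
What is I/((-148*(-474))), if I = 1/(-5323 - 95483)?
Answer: -1/7071742512 ≈ -1.4141e-10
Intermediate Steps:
I = -1/100806 (I = 1/(-100806) = -1/100806 ≈ -9.9200e-6)
I/((-148*(-474))) = -1/(100806*((-148*(-474)))) = -1/100806/70152 = -1/100806*1/70152 = -1/7071742512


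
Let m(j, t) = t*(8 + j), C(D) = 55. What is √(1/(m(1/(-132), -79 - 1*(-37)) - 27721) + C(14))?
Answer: √2328294296229/205749 ≈ 7.4162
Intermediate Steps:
√(1/(m(1/(-132), -79 - 1*(-37)) - 27721) + C(14)) = √(1/((-79 - 1*(-37))*(8 + 1/(-132)) - 27721) + 55) = √(1/((-79 + 37)*(8 - 1/132) - 27721) + 55) = √(1/(-42*1055/132 - 27721) + 55) = √(1/(-7385/22 - 27721) + 55) = √(1/(-617247/22) + 55) = √(-22/617247 + 55) = √(33948563/617247) = √2328294296229/205749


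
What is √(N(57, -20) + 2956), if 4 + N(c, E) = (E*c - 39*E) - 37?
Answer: √2555 ≈ 50.547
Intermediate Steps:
N(c, E) = -41 - 39*E + E*c (N(c, E) = -4 + ((E*c - 39*E) - 37) = -4 + ((-39*E + E*c) - 37) = -4 + (-37 - 39*E + E*c) = -41 - 39*E + E*c)
√(N(57, -20) + 2956) = √((-41 - 39*(-20) - 20*57) + 2956) = √((-41 + 780 - 1140) + 2956) = √(-401 + 2956) = √2555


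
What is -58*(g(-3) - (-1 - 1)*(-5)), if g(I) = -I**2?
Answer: 1102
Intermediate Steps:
-58*(g(-3) - (-1 - 1)*(-5)) = -58*(-1*(-3)**2 - (-1 - 1)*(-5)) = -58*(-1*9 - (-2)*(-5)) = -58*(-9 - 1*10) = -58*(-9 - 10) = -58*(-19) = 1102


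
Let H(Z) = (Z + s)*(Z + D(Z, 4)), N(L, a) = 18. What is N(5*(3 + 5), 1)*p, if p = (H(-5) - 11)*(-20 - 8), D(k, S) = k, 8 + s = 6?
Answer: -29736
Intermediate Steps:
s = -2 (s = -8 + 6 = -2)
H(Z) = 2*Z*(-2 + Z) (H(Z) = (Z - 2)*(Z + Z) = (-2 + Z)*(2*Z) = 2*Z*(-2 + Z))
p = -1652 (p = (2*(-5)*(-2 - 5) - 11)*(-20 - 8) = (2*(-5)*(-7) - 11)*(-28) = (70 - 11)*(-28) = 59*(-28) = -1652)
N(5*(3 + 5), 1)*p = 18*(-1652) = -29736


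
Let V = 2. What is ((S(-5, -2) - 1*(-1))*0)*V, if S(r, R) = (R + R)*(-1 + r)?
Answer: 0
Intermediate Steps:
S(r, R) = 2*R*(-1 + r) (S(r, R) = (2*R)*(-1 + r) = 2*R*(-1 + r))
((S(-5, -2) - 1*(-1))*0)*V = ((2*(-2)*(-1 - 5) - 1*(-1))*0)*2 = ((2*(-2)*(-6) + 1)*0)*2 = ((24 + 1)*0)*2 = (25*0)*2 = 0*2 = 0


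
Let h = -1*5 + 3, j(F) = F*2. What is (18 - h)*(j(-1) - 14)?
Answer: -320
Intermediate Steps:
j(F) = 2*F
h = -2 (h = -5 + 3 = -2)
(18 - h)*(j(-1) - 14) = (18 - 1*(-2))*(2*(-1) - 14) = (18 + 2)*(-2 - 14) = 20*(-16) = -320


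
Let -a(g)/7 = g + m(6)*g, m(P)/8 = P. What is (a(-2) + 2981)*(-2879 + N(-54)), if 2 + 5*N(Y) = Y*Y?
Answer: -42100827/5 ≈ -8.4202e+6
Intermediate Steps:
m(P) = 8*P
N(Y) = -⅖ + Y²/5 (N(Y) = -⅖ + (Y*Y)/5 = -⅖ + Y²/5)
a(g) = -343*g (a(g) = -7*(g + (8*6)*g) = -7*(g + 48*g) = -343*g)
(a(-2) + 2981)*(-2879 + N(-54)) = (-343*(-2) + 2981)*(-2879 + (-⅖ + (⅕)*(-54)²)) = (686 + 2981)*(-2879 + (-⅖ + (⅕)*2916)) = 3667*(-2879 + (-⅖ + 2916/5)) = 3667*(-2879 + 2914/5) = 3667*(-11481/5) = -42100827/5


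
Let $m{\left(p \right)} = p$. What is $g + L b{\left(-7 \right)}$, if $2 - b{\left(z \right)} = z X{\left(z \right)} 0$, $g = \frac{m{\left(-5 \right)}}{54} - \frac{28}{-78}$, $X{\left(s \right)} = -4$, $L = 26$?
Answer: $\frac{36691}{702} \approx 52.266$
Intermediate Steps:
$g = \frac{187}{702}$ ($g = - \frac{5}{54} - \frac{28}{-78} = \left(-5\right) \frac{1}{54} - - \frac{14}{39} = - \frac{5}{54} + \frac{14}{39} = \frac{187}{702} \approx 0.26638$)
$b{\left(z \right)} = 2$ ($b{\left(z \right)} = 2 - z \left(-4\right) 0 = 2 - - 4 z 0 = 2 - 0 = 2 + 0 = 2$)
$g + L b{\left(-7 \right)} = \frac{187}{702} + 26 \cdot 2 = \frac{187}{702} + 52 = \frac{36691}{702}$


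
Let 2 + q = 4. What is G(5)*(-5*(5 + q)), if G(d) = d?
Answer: -175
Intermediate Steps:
q = 2 (q = -2 + 4 = 2)
G(5)*(-5*(5 + q)) = 5*(-5*(5 + 2)) = 5*(-5*7) = 5*(-35) = -175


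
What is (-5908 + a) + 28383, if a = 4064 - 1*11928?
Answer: 14611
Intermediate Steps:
a = -7864 (a = 4064 - 11928 = -7864)
(-5908 + a) + 28383 = (-5908 - 7864) + 28383 = -13772 + 28383 = 14611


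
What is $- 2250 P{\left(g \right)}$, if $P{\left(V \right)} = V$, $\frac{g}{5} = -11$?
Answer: $123750$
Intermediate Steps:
$g = -55$ ($g = 5 \left(-11\right) = -55$)
$- 2250 P{\left(g \right)} = \left(-2250\right) \left(-55\right) = 123750$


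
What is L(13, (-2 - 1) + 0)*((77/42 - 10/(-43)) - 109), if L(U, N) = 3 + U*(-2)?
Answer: 634547/258 ≈ 2459.5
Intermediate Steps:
L(U, N) = 3 - 2*U
L(13, (-2 - 1) + 0)*((77/42 - 10/(-43)) - 109) = (3 - 2*13)*((77/42 - 10/(-43)) - 109) = (3 - 26)*((77*(1/42) - 10*(-1/43)) - 109) = -23*((11/6 + 10/43) - 109) = -23*(533/258 - 109) = -23*(-27589/258) = 634547/258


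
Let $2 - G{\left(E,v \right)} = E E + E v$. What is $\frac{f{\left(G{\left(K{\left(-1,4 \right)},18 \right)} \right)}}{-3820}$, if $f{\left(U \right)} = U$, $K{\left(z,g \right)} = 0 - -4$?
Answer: $\frac{43}{1910} \approx 0.022513$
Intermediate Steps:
$K{\left(z,g \right)} = 4$ ($K{\left(z,g \right)} = 0 + 4 = 4$)
$G{\left(E,v \right)} = 2 - E^{2} - E v$ ($G{\left(E,v \right)} = 2 - \left(E E + E v\right) = 2 - \left(E^{2} + E v\right) = 2 - E^{2} - E v$)
$\frac{f{\left(G{\left(K{\left(-1,4 \right)},18 \right)} \right)}}{-3820} = \frac{2 - 4^{2} - 4 \cdot 18}{-3820} = \left(2 - 16 - 72\right) \left(- \frac{1}{3820}\right) = \left(-86\right) \left(- \frac{1}{3820}\right) = \frac{43}{1910}$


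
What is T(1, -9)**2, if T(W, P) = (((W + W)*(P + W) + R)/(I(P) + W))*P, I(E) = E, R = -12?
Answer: 3969/4 ≈ 992.25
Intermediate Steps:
T(W, P) = P*(-12 + 2*W*(P + W))/(P + W) (T(W, P) = (((W + W)*(P + W) - 12)/(P + W))*P = (((2*W)*(P + W) - 12)/(P + W))*P = ((2*W*(P + W) - 12)/(P + W))*P = ((-12 + 2*W*(P + W))/(P + W))*P = P*(-12 + 2*W*(P + W))/(P + W))
T(1, -9)**2 = (2*(-9)*(-6 + 1**2 - 9*1)/(-9 + 1))**2 = (2*(-9)*(-6 + 1 - 9)/(-8))**2 = (2*(-9)*(-1/8)*(-14))**2 = (-63/2)**2 = 3969/4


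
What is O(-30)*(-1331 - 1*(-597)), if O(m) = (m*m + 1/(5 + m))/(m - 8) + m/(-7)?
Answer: 47340431/3325 ≈ 14238.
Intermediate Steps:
O(m) = -m/7 + (m**2 + 1/(5 + m))/(-8 + m) (O(m) = (m**2 + 1/(5 + m))/(-8 + m) + m*(-1/7) = (m**2 + 1/(5 + m))/(-8 + m) - m/7 = -m/7 + (m**2 + 1/(5 + m))/(-8 + m))
O(-30)*(-1331 - 1*(-597)) = ((7 + 6*(-30)**3 + 38*(-30)**2 + 40*(-30))/(7*(-40 + (-30)**2 - 3*(-30))))*(-1331 - 1*(-597)) = ((7 + 6*(-27000) + 38*900 - 1200)/(7*(-40 + 900 + 90)))*(-1331 + 597) = ((1/7)*(7 - 162000 + 34200 - 1200)/950)*(-734) = ((1/7)*(1/950)*(-128993))*(-734) = -128993/6650*(-734) = 47340431/3325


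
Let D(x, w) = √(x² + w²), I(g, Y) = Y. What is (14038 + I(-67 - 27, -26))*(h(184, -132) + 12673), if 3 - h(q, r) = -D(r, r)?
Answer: 177616112 + 1849584*√2 ≈ 1.8023e+8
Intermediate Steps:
D(x, w) = √(w² + x²)
h(q, r) = 3 + √2*√(r²) (h(q, r) = 3 - (-1)*√(r² + r²) = 3 - (-1)*√(2*r²) = 3 - (-1)*√2*√(r²) = 3 + √2*√(r²))
(14038 + I(-67 - 27, -26))*(h(184, -132) + 12673) = (14038 - 26)*((3 + √2*√((-132)²)) + 12673) = 14012*((3 + √2*√17424) + 12673) = 14012*((3 + √2*132) + 12673) = 14012*((3 + 132*√2) + 12673) = 14012*(12676 + 132*√2) = 177616112 + 1849584*√2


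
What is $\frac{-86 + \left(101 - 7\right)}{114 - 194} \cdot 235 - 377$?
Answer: $- \frac{801}{2} \approx -400.5$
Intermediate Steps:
$\frac{-86 + \left(101 - 7\right)}{114 - 194} \cdot 235 - 377 = \frac{-86 + \left(101 - 7\right)}{-80} \cdot 235 - 377 = \left(-86 + 94\right) \left(- \frac{1}{80}\right) 235 - 377 = 8 \left(- \frac{1}{80}\right) 235 - 377 = \left(- \frac{1}{10}\right) 235 - 377 = - \frac{47}{2} - 377 = - \frac{801}{2}$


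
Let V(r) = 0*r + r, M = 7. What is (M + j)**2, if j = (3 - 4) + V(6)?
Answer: 144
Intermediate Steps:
V(r) = r (V(r) = 0 + r = r)
j = 5 (j = (3 - 4) + 6 = -1 + 6 = 5)
(M + j)**2 = (7 + 5)**2 = 12**2 = 144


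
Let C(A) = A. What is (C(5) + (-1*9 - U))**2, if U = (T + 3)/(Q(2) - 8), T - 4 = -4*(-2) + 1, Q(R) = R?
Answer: 16/9 ≈ 1.7778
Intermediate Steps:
T = 13 (T = 4 + (-4*(-2) + 1) = 4 + (8 + 1) = 4 + 9 = 13)
U = -8/3 (U = (13 + 3)/(2 - 8) = 16/(-6) = 16*(-1/6) = -8/3 ≈ -2.6667)
(C(5) + (-1*9 - U))**2 = (5 + (-1*9 - 1*(-8/3)))**2 = (5 + (-9 + 8/3))**2 = (5 - 19/3)**2 = (-4/3)**2 = 16/9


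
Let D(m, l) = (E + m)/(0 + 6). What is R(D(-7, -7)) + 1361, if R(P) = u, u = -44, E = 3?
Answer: 1317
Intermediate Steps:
D(m, l) = ½ + m/6 (D(m, l) = (3 + m)/(0 + 6) = (3 + m)/6 = (3 + m)*(⅙) = ½ + m/6)
R(P) = -44
R(D(-7, -7)) + 1361 = -44 + 1361 = 1317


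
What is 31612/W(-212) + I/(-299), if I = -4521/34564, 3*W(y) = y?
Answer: -245023645311/547735708 ≈ -447.34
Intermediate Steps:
W(y) = y/3
I = -4521/34564 (I = -4521*1/34564 = -4521/34564 ≈ -0.13080)
31612/W(-212) + I/(-299) = 31612/(((1/3)*(-212))) - 4521/34564/(-299) = 31612/(-212/3) - 4521/34564*(-1/299) = 31612*(-3/212) + 4521/10334636 = -23709/53 + 4521/10334636 = -245023645311/547735708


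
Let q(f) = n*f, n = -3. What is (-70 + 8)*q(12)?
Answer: 2232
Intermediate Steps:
q(f) = -3*f
(-70 + 8)*q(12) = (-70 + 8)*(-3*12) = -62*(-36) = 2232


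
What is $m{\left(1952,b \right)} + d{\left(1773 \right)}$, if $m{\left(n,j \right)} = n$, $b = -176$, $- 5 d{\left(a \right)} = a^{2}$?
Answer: $- \frac{3133769}{5} \approx -6.2675 \cdot 10^{5}$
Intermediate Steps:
$d{\left(a \right)} = - \frac{a^{2}}{5}$
$m{\left(1952,b \right)} + d{\left(1773 \right)} = 1952 - \frac{1773^{2}}{5} = 1952 - \frac{3143529}{5} = - \frac{3133769}{5}$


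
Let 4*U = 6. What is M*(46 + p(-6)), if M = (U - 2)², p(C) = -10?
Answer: 9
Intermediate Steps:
U = 3/2 (U = (¼)*6 = 3/2 ≈ 1.5000)
M = ¼ (M = (3/2 - 2)² = (-½)² = ¼ ≈ 0.25000)
M*(46 + p(-6)) = (46 - 10)/4 = (¼)*36 = 9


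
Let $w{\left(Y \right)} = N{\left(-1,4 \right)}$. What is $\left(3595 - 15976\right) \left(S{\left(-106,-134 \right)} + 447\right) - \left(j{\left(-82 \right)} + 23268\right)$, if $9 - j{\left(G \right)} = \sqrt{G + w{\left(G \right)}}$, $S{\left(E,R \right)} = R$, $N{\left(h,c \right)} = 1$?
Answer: $-3898530 + 9 i \approx -3.8985 \cdot 10^{6} + 9.0 i$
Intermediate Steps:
$w{\left(Y \right)} = 1$
$j{\left(G \right)} = 9 - \sqrt{1 + G}$ ($j{\left(G \right)} = 9 - \sqrt{G + 1} = 9 - \sqrt{1 + G}$)
$\left(3595 - 15976\right) \left(S{\left(-106,-134 \right)} + 447\right) - \left(j{\left(-82 \right)} + 23268\right) = \left(3595 - 15976\right) \left(-134 + 447\right) - \left(\left(9 - \sqrt{1 - 82}\right) + 23268\right) = \left(-12381\right) 313 - \left(\left(9 - \sqrt{-81}\right) + 23268\right) = -3875253 - \left(\left(9 - 9 i\right) + 23268\right) = -3875253 - \left(23277 - 9 i\right) = -3898530 + 9 i$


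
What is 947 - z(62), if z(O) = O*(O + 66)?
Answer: -6989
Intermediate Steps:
z(O) = O*(66 + O)
947 - z(62) = 947 - 62*(66 + 62) = 947 - 62*128 = 947 - 1*7936 = 947 - 7936 = -6989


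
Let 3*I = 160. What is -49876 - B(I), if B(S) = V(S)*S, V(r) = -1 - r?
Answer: -422804/9 ≈ -46978.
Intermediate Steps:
I = 160/3 (I = (⅓)*160 = 160/3 ≈ 53.333)
B(S) = S*(-1 - S) (B(S) = (-1 - S)*S = S*(-1 - S))
-49876 - B(I) = -49876 - (-1)*160*(1 + 160/3)/3 = -49876 - (-1)*160*163/(3*3) = -49876 - 1*(-26080/9) = -49876 + 26080/9 = -422804/9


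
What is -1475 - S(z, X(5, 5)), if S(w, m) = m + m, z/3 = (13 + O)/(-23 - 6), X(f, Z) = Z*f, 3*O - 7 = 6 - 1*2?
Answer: -1525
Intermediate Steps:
O = 11/3 (O = 7/3 + (6 - 1*2)/3 = 7/3 + (6 - 2)/3 = 7/3 + (⅓)*4 = 7/3 + 4/3 = 11/3 ≈ 3.6667)
z = -50/29 (z = 3*((13 + 11/3)/(-23 - 6)) = 3*((50/3)/(-29)) = 3*((50/3)*(-1/29)) = 3*(-50/87) = -50/29 ≈ -1.7241)
S(w, m) = 2*m
-1475 - S(z, X(5, 5)) = -1475 - 2*5*5 = -1475 - 2*25 = -1475 - 1*50 = -1475 - 50 = -1525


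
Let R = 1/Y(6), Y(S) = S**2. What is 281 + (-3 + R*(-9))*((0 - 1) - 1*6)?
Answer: 1215/4 ≈ 303.75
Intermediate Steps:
R = 1/36 (R = 1/(6**2) = 1/36 ≈ 0.027778)
281 + (-3 + R*(-9))*((0 - 1) - 1*6) = 281 + (-3 + (1/36)*(-9))*((0 - 1) - 1*6) = 281 + (-3 - 1/4)*(-1 - 6) = 281 - 13/4*(-7) = 281 + 91/4 = 1215/4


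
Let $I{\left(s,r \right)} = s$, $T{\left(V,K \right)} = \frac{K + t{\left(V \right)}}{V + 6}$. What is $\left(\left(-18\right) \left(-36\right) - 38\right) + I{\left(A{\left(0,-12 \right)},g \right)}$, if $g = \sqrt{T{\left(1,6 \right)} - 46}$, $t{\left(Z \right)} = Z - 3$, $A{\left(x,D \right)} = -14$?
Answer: $596$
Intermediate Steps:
$t{\left(Z \right)} = -3 + Z$
$T{\left(V,K \right)} = \frac{-3 + K + V}{6 + V}$ ($T{\left(V,K \right)} = \frac{K + \left(-3 + V\right)}{V + 6} = \frac{-3 + K + V}{6 + V}$)
$g = \frac{i \sqrt{2226}}{7}$ ($g = \sqrt{\frac{-3 + 6 + 1}{6 + 1} - 46} = \sqrt{\frac{1}{7} \cdot 4 - 46} = \sqrt{\frac{4}{7} - 46} = \sqrt{- \frac{318}{7}} = \frac{i \sqrt{2226}}{7} \approx 6.7401 i$)
$\left(\left(-18\right) \left(-36\right) - 38\right) + I{\left(A{\left(0,-12 \right)},g \right)} = \left(\left(-18\right) \left(-36\right) - 38\right) - 14 = \left(648 - 38\right) - 14 = 610 - 14 = 596$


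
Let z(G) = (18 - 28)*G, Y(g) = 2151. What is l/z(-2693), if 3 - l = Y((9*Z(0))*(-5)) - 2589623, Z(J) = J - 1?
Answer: 517495/5386 ≈ 96.082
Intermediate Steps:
Z(J) = -1 + J
z(G) = -10*G
l = 2587475 (l = 3 - (2151 - 2589623) = 3 - 1*(-2587472) = 3 + 2587472 = 2587475)
l/z(-2693) = 2587475/((-10*(-2693))) = 2587475/26930 = 2587475*(1/26930) = 517495/5386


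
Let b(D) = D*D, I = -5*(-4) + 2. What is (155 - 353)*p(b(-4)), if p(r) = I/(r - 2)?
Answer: -2178/7 ≈ -311.14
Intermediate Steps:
I = 22 (I = 20 + 2 = 22)
b(D) = D**2
p(r) = 22/(-2 + r) (p(r) = 22/(r - 2) = 22/(-2 + r))
(155 - 353)*p(b(-4)) = (155 - 353)*(22/(-2 + (-4)**2)) = -4356/(-2 + 16) = -4356/14 = -198*11/7 = -2178/7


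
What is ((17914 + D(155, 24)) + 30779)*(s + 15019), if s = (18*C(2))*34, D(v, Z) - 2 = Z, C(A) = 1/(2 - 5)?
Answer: 721771985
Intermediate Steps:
C(A) = -⅓ (C(A) = 1/(-3) = -⅓)
D(v, Z) = 2 + Z
s = -204 (s = (18*(-⅓))*34 = -6*34 = -204)
((17914 + D(155, 24)) + 30779)*(s + 15019) = ((17914 + (2 + 24)) + 30779)*(-204 + 15019) = ((17914 + 26) + 30779)*14815 = (17940 + 30779)*14815 = 48719*14815 = 721771985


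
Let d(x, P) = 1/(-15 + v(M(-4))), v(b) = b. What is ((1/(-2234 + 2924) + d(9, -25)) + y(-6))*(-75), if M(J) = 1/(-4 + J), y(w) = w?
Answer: 2531695/5566 ≈ 454.85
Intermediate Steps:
d(x, P) = -8/121 (d(x, P) = 1/(-15 + 1/(-4 - 4)) = 1/(-15 + 1/(-8)) = 1/(-15 - 1/8) = 1/(-121/8) = -8/121)
((1/(-2234 + 2924) + d(9, -25)) + y(-6))*(-75) = ((1/(-2234 + 2924) - 8/121) - 6)*(-75) = ((1/690 - 8/121) - 6)*(-75) = (-5399/83490 - 6)*(-75) = -506339/83490*(-75) = 2531695/5566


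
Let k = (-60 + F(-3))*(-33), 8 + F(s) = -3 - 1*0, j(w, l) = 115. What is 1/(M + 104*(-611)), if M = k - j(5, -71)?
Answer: -1/61316 ≈ -1.6309e-5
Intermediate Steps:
F(s) = -11 (F(s) = -8 + (-3 - 1*0) = -8 + (-3 + 0) = -8 - 3 = -11)
k = 2343 (k = (-60 - 11)*(-33) = -71*(-33) = 2343)
M = 2228 (M = 2343 - 1*115 = 2343 - 115 = 2228)
1/(M + 104*(-611)) = 1/(2228 + 104*(-611)) = 1/(2228 - 63544) = 1/(-61316) = -1/61316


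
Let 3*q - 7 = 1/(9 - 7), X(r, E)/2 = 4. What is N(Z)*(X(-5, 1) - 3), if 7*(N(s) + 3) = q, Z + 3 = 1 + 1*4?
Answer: -185/14 ≈ -13.214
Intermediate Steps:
Z = 2 (Z = -3 + (1 + 1*4) = -3 + (1 + 4) = -3 + 5 = 2)
X(r, E) = 8 (X(r, E) = 2*4 = 8)
q = 5/2 (q = 7/3 + 1/(3*(9 - 7)) = 7/3 + (⅓)/2 = 7/3 + (⅓)*(½) = 7/3 + ⅙ = 5/2 ≈ 2.5000)
N(s) = -37/14 (N(s) = -3 + (⅐)*(5/2) = -3 + 5/14 = -37/14)
N(Z)*(X(-5, 1) - 3) = -37*(8 - 3)/14 = -37/14*5 = -185/14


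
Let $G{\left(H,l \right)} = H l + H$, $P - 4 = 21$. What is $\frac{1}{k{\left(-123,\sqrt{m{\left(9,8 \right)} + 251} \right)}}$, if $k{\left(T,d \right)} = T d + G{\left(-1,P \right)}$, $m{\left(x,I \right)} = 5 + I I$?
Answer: $\frac{13}{2420302} - \frac{246 \sqrt{5}}{1210151} \approx -0.00044918$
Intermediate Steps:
$P = 25$ ($P = 4 + 21 = 25$)
$m{\left(x,I \right)} = 5 + I^{2}$
$G{\left(H,l \right)} = H + H l$
$k{\left(T,d \right)} = -26 + T d$ ($k{\left(T,d \right)} = T d - \left(1 + 25\right) = T d - 26 = -26 + T d$)
$\frac{1}{k{\left(-123,\sqrt{m{\left(9,8 \right)} + 251} \right)}} = \frac{1}{-26 - 123 \sqrt{\left(5 + 8^{2}\right) + 251}} = \frac{1}{-26 - 123 \sqrt{\left(5 + 64\right) + 251}} = \frac{1}{-26 - 123 \sqrt{69 + 251}} = \frac{1}{-26 - 123 \sqrt{320}} = \frac{1}{-26 - 123 \cdot 8 \sqrt{5}} = \frac{1}{-26 - 984 \sqrt{5}}$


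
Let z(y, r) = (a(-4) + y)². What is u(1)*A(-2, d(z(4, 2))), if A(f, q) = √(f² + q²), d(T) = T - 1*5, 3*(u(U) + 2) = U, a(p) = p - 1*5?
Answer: -10*√101/3 ≈ -33.500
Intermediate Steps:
a(p) = -5 + p (a(p) = p - 5 = -5 + p)
z(y, r) = (-9 + y)² (z(y, r) = ((-5 - 4) + y)² = (-9 + y)²)
u(U) = -2 + U/3
d(T) = -5 + T (d(T) = T - 5 = -5 + T)
u(1)*A(-2, d(z(4, 2))) = (-2 + (⅓)*1)*√((-2)² + (-5 + (-9 + 4)²)²) = (-2 + ⅓)*√(4 + (-5 + (-5)²)²) = -5*√(4 + (-5 + 25)²)/3 = -5*√(4 + 20²)/3 = -5*√(4 + 400)/3 = -10*√101/3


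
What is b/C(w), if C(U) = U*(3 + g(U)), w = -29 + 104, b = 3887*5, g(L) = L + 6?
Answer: 3887/1260 ≈ 3.0849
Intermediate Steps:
g(L) = 6 + L
b = 19435
w = 75
C(U) = U*(9 + U) (C(U) = U*(3 + (6 + U)) = U*(9 + U))
b/C(w) = 19435/((75*(9 + 75))) = 19435/((75*84)) = 19435/6300 = 19435*(1/6300) = 3887/1260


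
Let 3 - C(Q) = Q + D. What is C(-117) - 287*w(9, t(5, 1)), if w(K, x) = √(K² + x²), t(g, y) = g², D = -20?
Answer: 140 - 287*√706 ≈ -7485.8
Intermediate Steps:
C(Q) = 23 - Q (C(Q) = 3 - (Q - 20) = 3 - (-20 + Q) = 3 + (20 - Q) = 23 - Q)
C(-117) - 287*w(9, t(5, 1)) = (23 - 1*(-117)) - 287*√(9² + (5²)²) = (23 + 117) - 287*√(81 + 25²) = 140 - 287*√(81 + 625) = 140 - 287*√706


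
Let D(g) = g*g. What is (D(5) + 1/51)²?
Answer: 1628176/2601 ≈ 625.98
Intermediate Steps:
D(g) = g²
(D(5) + 1/51)² = (5² + 1/51)² = (25 + 1/51)² = (1276/51)² = 1628176/2601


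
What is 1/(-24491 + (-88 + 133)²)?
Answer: -1/22466 ≈ -4.4512e-5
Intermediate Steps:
1/(-24491 + (-88 + 133)²) = 1/(-24491 + 45²) = 1/(-24491 + 2025) = 1/(-22466) = -1/22466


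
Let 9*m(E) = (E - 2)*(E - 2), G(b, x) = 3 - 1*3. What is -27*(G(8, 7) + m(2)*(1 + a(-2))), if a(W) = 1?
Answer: 0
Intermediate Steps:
G(b, x) = 0 (G(b, x) = 3 - 3 = 0)
m(E) = (-2 + E)²/9 (m(E) = ((E - 2)*(E - 2))/9 = ((-2 + E)*(-2 + E))/9 = (-2 + E)²/9)
-27*(G(8, 7) + m(2)*(1 + a(-2))) = -27*(0 + ((-2 + 2)²/9)*(1 + 1)) = -27*(0 + ((⅑)*0²)*2) = -27*(0 + ((⅑)*0)*2) = -27*(0 + 0*2) = -27*(0 + 0) = -27*0 = 0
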